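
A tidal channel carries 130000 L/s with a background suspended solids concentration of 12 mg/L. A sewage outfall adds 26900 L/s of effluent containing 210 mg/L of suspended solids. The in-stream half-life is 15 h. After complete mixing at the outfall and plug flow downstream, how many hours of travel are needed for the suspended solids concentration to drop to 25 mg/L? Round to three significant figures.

Flow-weighted average: C = (130000·12.00 + 26900·210.0) / 156900 = 7209000/156900 = 45.95 mg/L.
Half-life 15 h → k = ln 2 / 15 = 0.04621 h⁻¹ = 1.109 d⁻¹.
45.95·exp(−k·t) = 25 → t = ln(45.95/25)/k = 47410 s = 13.17 h.

13.2 h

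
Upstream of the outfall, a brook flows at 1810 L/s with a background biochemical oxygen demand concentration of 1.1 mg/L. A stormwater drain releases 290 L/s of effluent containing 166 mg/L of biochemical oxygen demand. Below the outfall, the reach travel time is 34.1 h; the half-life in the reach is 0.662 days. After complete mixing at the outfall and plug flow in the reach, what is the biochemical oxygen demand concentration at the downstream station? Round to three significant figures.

After mixing, C = (1810·1.100 + 290.0·166.0) / 2100 = 50130/2100 = 23.87 mg/L.
Half-life 0.662 d → k = ln 2 / 0.662 = 1.047 d⁻¹.
Decay over the reach: 23.87·exp(−kt) = 23.87·0.2259 = 5.393 mg/L.

5.39 mg/L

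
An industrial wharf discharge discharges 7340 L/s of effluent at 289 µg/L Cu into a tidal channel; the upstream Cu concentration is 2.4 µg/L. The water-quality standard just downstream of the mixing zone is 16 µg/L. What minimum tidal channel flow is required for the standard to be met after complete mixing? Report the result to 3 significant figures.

147000 L/s

Set C_mix = 16: (Q·2.400 + 7340·289.0) / (Q + 7340) = 16
→ Q = 7340·(289.0 − 16)/(16 − 2.400) = 147300 L/s.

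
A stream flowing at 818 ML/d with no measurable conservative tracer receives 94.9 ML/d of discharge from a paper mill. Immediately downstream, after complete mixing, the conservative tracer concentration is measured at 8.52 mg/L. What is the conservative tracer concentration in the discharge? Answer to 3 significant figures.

Mass balance: 818.0·0 + 94.90·Cₑ = 912.9·8.520
→ Cₑ = (912.9·8.520 − 818.0·0) / 94.90 = 81.96 mg/L.

82.0 mg/L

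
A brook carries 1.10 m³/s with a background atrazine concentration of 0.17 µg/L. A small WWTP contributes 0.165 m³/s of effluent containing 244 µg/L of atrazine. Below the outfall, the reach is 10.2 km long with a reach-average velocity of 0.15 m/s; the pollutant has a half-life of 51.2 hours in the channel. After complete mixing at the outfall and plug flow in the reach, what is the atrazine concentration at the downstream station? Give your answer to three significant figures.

Conservation of mass: C = (1.100·0.1700 + 0.1650·244.0) / 1.265 = 40.45/1.265 = 31.97 µg/L.
Travel time t = 10.2·1000 / 0.15 = 68000 s = 18.89 h.
Half-life 51.2 h → k = ln 2 / 51.2 = 0.01354 h⁻¹ = 0.3249 d⁻¹.
After decay, C = 31.97 × e^(−kt) = 31.97 × 0.7744 = 24.76 µg/L.

24.8 µg/L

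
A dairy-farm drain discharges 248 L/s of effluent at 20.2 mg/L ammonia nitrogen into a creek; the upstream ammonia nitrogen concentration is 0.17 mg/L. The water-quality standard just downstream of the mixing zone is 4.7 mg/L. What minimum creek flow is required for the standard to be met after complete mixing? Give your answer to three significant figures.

Set C_mix = 4.7: (Q·0.1700 + 248.0·20.20) / (Q + 248.0) = 4.7
→ Q = 248.0·(20.20 − 4.7)/(4.7 − 0.1700) = 848.6 L/s.

849 L/s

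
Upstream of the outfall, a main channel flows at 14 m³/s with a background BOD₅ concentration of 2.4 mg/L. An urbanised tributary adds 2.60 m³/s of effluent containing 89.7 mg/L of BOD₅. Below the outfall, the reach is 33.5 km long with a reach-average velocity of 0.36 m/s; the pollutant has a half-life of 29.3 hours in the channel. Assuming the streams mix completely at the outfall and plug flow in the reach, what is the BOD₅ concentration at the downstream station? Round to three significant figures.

Conservation of mass: C = (14.00·2.400 + 2.600·89.70) / 16.60 = 266.8/16.60 = 16.07 mg/L.
Travel time t = 33.5·1000 / 0.36 = 93060 s = 25.85 h.
Half-life 29.3 h → k = ln 2 / 29.3 = 0.02366 h⁻¹ = 0.5678 d⁻¹.
First-order decay: C = 16.07·exp(−k·t) = 16.07·0.5425 = 8.720 mg/L.

8.72 mg/L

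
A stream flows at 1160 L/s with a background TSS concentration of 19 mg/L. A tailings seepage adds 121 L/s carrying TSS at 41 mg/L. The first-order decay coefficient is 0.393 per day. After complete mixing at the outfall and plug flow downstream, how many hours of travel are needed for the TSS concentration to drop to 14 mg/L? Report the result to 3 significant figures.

25.0 h

After mixing, C = (1160·19.00 + 121.0·41.00) / 1281 = 27000/1281 = 21.08 mg/L.
21.08·exp(−k·t) = 14 → t = ln(21.08/14)/k = 89960 s = 24.99 h.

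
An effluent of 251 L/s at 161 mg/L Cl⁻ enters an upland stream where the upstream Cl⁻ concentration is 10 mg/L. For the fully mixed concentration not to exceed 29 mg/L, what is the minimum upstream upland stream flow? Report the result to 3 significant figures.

1740 L/s

Set C_mix = 29: (Q·10.00 + 251.0·161.0) / (Q + 251.0) = 29
→ Q = 251.0·(161.0 − 29)/(29 − 10.00) = 1744 L/s.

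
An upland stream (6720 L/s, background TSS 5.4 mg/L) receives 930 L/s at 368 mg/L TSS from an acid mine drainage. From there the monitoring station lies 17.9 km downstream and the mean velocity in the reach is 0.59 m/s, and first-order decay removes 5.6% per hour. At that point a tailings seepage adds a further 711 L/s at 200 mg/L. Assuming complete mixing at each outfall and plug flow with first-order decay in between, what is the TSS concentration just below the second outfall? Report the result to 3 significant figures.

44.9 mg/L

Flow-weighted average: C = (6720·5.400 + 930.0·368.0) / 7650 = 378500/7650 = 49.48 mg/L; combined flow 7650 L/s.
Travel time t = 17.9·1000 / 0.59 = 30340 s = 8.427 h.
5.6%/h lost → k = −ln(1 − 0.056) = 0.05763 h⁻¹.
Applying C = C₀e^(−kt): 49.48 × 0.6153 = 30.44 mg/L.
At the second outfall, C = (7650·30.44 + 711.0·200.0) / (7650 + 711.0) = 44.86 mg/L.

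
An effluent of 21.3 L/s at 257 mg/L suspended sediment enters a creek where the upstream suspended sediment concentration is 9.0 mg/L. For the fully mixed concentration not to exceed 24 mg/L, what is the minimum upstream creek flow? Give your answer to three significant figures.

331 L/s

Set C_mix = 24: (Q·9.000 + 21.30·257.0) / (Q + 21.30) = 24
→ Q = 21.30·(257.0 − 24)/(24 − 9.000) = 330.9 L/s.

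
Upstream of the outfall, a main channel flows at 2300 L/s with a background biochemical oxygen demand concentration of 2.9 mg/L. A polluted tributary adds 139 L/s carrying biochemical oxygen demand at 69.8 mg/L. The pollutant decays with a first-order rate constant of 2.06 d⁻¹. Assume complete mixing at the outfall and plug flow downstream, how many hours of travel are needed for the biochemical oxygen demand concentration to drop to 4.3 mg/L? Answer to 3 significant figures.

Flow-weighted average: C = (2300·2.900 + 139.0·69.80) / 2439 = 16370/2439 = 6.713 mg/L.
6.713·exp(−k·t) = 4.3 → t = ln(6.713/4.3)/k = 18680 s = 5.189 h.

5.19 h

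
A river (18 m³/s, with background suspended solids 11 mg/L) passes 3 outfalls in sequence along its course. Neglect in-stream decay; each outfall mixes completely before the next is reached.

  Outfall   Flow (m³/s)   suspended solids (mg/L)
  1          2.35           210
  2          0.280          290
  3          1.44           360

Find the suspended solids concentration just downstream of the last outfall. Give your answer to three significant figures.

58.5 mg/L

Below outfall 1: Q → 20.35 m³/s, C = (18.00·11.00 + 2.350·210.0)/20.35 = 33.98 mg/L.
Below outfall 2: Q → 20.63 m³/s, C = (20.35·33.98 + 0.2800·290.0)/20.63 = 37.46 mg/L.
Below outfall 3: Q → 22.07 m³/s, C = (20.63·37.46 + 1.440·360.0)/22.07 = 58.50 mg/L.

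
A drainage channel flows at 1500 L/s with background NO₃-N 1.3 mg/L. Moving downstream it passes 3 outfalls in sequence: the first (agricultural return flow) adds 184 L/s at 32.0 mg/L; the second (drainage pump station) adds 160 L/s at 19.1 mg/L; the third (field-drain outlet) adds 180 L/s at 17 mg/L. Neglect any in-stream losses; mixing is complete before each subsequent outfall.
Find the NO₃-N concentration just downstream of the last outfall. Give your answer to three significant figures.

6.89 mg/L

Outfall 1: combined Q = 1684 L/s; C = (1500·1.300 + 184.0·32.00)/1684 = 4.654 mg/L.
Outfall 2: combined Q = 1844 L/s; C = (1684·4.654 + 160.0·19.10)/1844 = 5.908 mg/L.
Outfall 3: combined Q = 2024 L/s; C = (1844·5.908 + 180.0·17.00)/2024 = 6.894 mg/L.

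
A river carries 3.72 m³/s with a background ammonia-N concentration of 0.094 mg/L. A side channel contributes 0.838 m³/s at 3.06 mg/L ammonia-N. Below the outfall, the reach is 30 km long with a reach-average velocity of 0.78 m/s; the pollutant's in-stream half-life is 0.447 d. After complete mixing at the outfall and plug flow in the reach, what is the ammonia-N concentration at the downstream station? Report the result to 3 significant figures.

Mixed concentration C = ΣQC/ΣQ = (3.720·0.09400 + 0.8380·3.060) / 4.558 = 2.914/4.558 = 0.6393 mg/L.
Travel time t = 30·1000 / 0.78 = 38460 s = 10.68 h.
Half-life 0.447 d → k = ln 2 / 0.447 = 1.551 d⁻¹.
First-order decay: C = 0.6393·exp(−k·t) = 0.6393·0.5014 = 0.3206 mg/L.

0.321 mg/L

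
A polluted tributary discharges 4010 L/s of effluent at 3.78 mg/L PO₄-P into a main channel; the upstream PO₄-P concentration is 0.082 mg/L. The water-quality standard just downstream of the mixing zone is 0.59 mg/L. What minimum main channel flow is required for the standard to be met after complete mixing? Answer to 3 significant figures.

Set C_mix = 0.59: (Q·0.08200 + 4010·3.780) / (Q + 4010) = 0.59
→ Q = 4010·(3.780 − 0.59)/(0.59 − 0.08200) = 25180 L/s.

25200 L/s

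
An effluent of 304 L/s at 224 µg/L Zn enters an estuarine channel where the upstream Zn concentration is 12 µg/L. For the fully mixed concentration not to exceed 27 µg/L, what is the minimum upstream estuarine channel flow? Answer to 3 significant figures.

Set C_mix = 27: (Q·12.00 + 304.0·224.0) / (Q + 304.0) = 27
→ Q = 304.0·(224.0 − 27)/(27 − 12.00) = 3993 L/s.

3990 L/s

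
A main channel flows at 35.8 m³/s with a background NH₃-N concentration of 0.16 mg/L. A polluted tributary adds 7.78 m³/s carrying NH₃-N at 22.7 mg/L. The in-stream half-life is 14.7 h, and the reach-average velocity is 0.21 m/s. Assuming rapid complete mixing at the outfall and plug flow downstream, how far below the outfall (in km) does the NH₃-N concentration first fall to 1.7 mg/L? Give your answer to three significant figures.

14.4 km

Flow-weighted average: C = (35.80·0.1600 + 7.780·22.70) / 43.58 = 182.3/43.58 = 4.184 mg/L.
Half-life 14.7 h → k = ln 2 / 14.7 = 0.04715 h⁻¹ = 1.132 d⁻¹.
Set 4.184·exp(−k·t) = 1.7 → t = ln(4.184/1.7)/k = 68760 s = 19.10 h.
Distance = v·t = 0.21·68760 = 14440 m = 14.44 km.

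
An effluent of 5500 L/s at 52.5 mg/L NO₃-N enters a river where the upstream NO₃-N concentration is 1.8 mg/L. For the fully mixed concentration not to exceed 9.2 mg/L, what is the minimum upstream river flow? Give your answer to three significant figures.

32200 L/s

Set C_mix = 9.2: (Q·1.800 + 5500·52.50) / (Q + 5500) = 9.2
→ Q = 5500·(52.50 − 9.2)/(9.2 − 1.800) = 32180 L/s.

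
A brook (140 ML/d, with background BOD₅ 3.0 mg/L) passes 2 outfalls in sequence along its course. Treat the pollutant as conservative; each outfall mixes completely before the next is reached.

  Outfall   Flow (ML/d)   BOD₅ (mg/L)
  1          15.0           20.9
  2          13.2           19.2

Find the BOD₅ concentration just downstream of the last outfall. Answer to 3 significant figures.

5.87 mg/L

Outfall 1: combined Q = 155.0 ML/d; C = (140.0·3.000 + 15.00·20.90)/155.0 = 4.732 mg/L.
Outfall 2: combined Q = 168.2 ML/d; C = (155.0·4.732 + 13.20·19.20)/168.2 = 5.868 mg/L.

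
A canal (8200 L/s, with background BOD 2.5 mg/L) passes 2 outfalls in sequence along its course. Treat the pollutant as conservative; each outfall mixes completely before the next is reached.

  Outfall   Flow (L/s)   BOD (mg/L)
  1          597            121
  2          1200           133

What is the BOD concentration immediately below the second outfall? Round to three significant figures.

25.2 mg/L

Outfall 1: combined Q = 8797 L/s; C = (8200·2.500 + 597.0·121.0)/8797 = 10.54 mg/L.
Outfall 2: combined Q = 9997 L/s; C = (8797·10.54 + 1200·133.0)/9997 = 25.24 mg/L.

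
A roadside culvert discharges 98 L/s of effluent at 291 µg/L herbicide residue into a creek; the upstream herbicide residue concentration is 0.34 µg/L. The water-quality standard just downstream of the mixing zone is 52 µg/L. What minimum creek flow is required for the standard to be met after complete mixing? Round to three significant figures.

453 L/s

Set C_mix = 52: (Q·0.3400 + 98.00·291.0) / (Q + 98.00) = 52
→ Q = 98.00·(291.0 − 52)/(52 − 0.3400) = 453.4 L/s.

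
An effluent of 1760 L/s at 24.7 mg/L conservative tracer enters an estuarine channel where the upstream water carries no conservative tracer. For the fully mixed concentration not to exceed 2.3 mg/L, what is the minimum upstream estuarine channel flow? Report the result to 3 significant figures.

17100 L/s

Set C_mix = 2.3: (Q·0 + 1760·24.70) / (Q + 1760) = 2.3
→ Q = 1760·(24.70 − 2.3)/(2.3 − 0) = 17140 L/s.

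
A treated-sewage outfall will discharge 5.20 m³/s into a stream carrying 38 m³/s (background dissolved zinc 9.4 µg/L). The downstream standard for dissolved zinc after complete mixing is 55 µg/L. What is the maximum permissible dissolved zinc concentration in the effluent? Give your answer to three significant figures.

At the limit, (Qr·Cr + Qe·Cₑ)/(Qr + Qe) = 55:
Cₑ = (43.20·55 − 38.00·9.400) / 5.200 = 388.2 µg/L.

388 µg/L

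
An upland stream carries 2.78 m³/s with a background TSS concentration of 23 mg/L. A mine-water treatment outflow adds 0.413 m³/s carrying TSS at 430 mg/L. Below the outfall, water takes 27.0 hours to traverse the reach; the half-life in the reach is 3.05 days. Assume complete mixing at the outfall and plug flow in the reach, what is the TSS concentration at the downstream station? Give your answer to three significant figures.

Mass balance: C = (2.780·23.00 + 0.4130·430.0) / 3.193 = 241.5/3.193 = 75.64 mg/L.
Half-life 3.05 d → k = ln 2 / 3.05 = 0.2273 d⁻¹.
After decay, C = 75.64 × e^(−kt) = 75.64 × 0.7744 = 58.58 mg/L.

58.6 mg/L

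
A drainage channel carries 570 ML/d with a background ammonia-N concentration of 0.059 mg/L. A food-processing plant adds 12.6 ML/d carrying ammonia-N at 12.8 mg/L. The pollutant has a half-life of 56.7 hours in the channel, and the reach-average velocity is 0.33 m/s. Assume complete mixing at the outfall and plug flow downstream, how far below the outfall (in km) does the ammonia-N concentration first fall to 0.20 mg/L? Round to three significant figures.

Mass balance: C = (570.0·0.05900 + 12.60·12.80) / 582.6 = 194.9/582.6 = 0.3346 mg/L.
Half-life 56.7 h → k = ln 2 / 56.7 = 0.01222 h⁻¹ = 0.2934 d⁻¹.
Set 0.3346·exp(−k·t) = 0.20 → t = ln(0.3346/0.20)/k = 151500 s = 42.08 h.
Distance = v·t = 0.33·151500 = 50000 m = 50.00 km.

50.0 km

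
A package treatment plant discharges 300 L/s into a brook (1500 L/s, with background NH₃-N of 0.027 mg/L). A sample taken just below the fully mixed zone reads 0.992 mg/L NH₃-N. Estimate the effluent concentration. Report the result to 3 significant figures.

Mass balance: 1500·0.02700 + 300.0·Cₑ = 1800·0.9920
→ Cₑ = (1800·0.9920 − 1500·0.02700) / 300.0 = 5.817 mg/L.

5.82 mg/L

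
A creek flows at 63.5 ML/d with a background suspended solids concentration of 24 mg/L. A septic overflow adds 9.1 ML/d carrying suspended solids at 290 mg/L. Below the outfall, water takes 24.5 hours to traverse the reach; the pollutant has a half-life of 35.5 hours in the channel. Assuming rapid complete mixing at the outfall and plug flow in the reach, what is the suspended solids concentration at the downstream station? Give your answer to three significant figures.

35.5 mg/L

Flow-weighted average: C = (63.50·24.00 + 9.100·290.0) / 72.60 = 4163/72.60 = 57.34 mg/L.
Half-life 35.5 h → k = ln 2 / 35.5 = 0.01953 h⁻¹ = 0.4686 d⁻¹.
First-order decay: C = 57.34·exp(−k·t) = 57.34·0.6198 = 35.54 mg/L.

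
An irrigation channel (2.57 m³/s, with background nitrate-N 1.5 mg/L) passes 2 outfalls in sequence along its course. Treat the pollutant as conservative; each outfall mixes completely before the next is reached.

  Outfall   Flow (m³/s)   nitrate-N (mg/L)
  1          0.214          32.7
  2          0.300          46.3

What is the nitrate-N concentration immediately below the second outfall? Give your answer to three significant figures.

8.02 mg/L

After outfall 1: Q = 2.570 + 0.2140 = 2.784 m³/s; C = (2.570·1.500 + 0.2140·32.70)/2.784 = 3.898 mg/L.
After outfall 2: Q = 2.784 + 0.3000 = 3.084 m³/s; C = (2.784·3.898 + 0.3000·46.30)/3.084 = 8.023 mg/L.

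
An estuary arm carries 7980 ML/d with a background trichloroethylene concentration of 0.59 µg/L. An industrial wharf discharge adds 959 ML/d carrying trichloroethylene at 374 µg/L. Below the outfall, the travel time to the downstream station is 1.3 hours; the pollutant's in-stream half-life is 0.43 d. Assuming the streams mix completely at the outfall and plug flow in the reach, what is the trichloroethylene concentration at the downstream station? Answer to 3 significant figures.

Mixed concentration C = ΣQC/ΣQ = (7980·0.5900 + 959.0·374.0) / 8939 = 363400/8939 = 40.65 µg/L.
Half-life 0.43 d → k = ln 2 / 0.43 = 1.612 d⁻¹.
Decay over the reach: 40.65·exp(−kt) = 40.65·0.9164 = 37.25 µg/L.

37.3 µg/L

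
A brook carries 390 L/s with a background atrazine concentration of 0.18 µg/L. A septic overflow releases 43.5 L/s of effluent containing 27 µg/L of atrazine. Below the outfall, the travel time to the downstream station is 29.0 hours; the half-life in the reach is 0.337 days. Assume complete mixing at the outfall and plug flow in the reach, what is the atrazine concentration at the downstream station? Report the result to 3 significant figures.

0.239 µg/L

Mass balance: C = (390.0·0.1800 + 43.50·27.00) / 433.5 = 1245/433.5 = 2.871 µg/L.
Half-life 0.337 d → k = ln 2 / 0.337 = 2.057 d⁻¹.
Applying C = C₀e^(−kt): 2.871 × 0.08330 = 0.2392 µg/L.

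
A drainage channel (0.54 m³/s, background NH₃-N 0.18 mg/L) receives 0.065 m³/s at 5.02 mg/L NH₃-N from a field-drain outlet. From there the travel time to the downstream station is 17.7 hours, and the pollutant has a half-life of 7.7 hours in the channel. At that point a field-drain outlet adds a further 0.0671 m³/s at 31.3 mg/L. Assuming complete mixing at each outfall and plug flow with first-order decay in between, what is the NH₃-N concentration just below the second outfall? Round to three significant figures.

After mixing, C = (0.5400·0.1800 + 0.06500·5.020) / 0.6050 = 0.4235/0.6050 = 0.7000 mg/L; combined flow 0.6050 m³/s.
Half-life 7.7 h → k = ln 2 / 7.7 = 0.09002 h⁻¹ = 2.160 d⁻¹.
After decay, C = 0.7000 × e^(−kt) = 0.7000 × 0.2032 = 0.1423 mg/L.
Second outfall: C = (0.6050·0.1423 + 0.06710·31.30)/0.6721 = 3.253 mg/L.

3.25 mg/L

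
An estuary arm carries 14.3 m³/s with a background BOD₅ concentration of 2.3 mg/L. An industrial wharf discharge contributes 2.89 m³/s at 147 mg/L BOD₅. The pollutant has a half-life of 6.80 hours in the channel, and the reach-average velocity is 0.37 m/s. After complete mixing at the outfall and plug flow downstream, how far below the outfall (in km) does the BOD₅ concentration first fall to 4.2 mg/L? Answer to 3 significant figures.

Mass balance: C = (14.30·2.300 + 2.890·147.0) / 17.19 = 457.7/17.19 = 26.63 mg/L.
Half-life 6.80 h → k = ln 2 / 6.80 = 0.1019 h⁻¹ = 2.446 d⁻¹.
Set 26.63·exp(−k·t) = 4.2 → t = ln(26.63/4.2)/k = 65230 s = 18.12 h.
Distance = v·t = 0.37·65230 = 24130 m = 24.13 km.

24.1 km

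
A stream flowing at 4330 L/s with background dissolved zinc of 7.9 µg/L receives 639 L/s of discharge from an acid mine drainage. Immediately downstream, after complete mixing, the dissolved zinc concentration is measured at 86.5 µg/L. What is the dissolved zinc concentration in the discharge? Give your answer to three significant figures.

619 µg/L

Mass balance: 4330·7.900 + 639.0·Cₑ = 4969·86.50
→ Cₑ = (4969·86.50 − 4330·7.900) / 639.0 = 619.1 µg/L.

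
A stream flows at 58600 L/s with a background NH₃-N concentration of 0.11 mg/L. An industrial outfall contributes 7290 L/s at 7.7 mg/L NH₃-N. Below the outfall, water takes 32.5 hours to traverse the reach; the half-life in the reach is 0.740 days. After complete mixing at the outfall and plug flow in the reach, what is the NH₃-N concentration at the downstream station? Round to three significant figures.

0.267 mg/L

Mass balance: C = (58600·0.1100 + 7290·7.700) / 65890 = 62580/65890 = 0.9497 mg/L.
Half-life 0.740 d → k = ln 2 / 0.740 = 0.9367 d⁻¹.
First-order decay: C = 0.9497·exp(−k·t) = 0.9497·0.2813 = 0.2671 mg/L.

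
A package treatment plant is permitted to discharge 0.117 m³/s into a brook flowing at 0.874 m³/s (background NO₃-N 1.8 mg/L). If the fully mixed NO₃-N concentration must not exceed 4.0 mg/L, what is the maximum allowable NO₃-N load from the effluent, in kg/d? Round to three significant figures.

207 kg/d

Mass balance at the limit: 0.8740·1.800 + 0.1170·Cₑ = 0.9910·4.0 → Cₑ = 20.43 mg/L.
Load = 0.1170 m³/s × 20.43 g/m³ × 86 400 s/d = 206.6 kg/d.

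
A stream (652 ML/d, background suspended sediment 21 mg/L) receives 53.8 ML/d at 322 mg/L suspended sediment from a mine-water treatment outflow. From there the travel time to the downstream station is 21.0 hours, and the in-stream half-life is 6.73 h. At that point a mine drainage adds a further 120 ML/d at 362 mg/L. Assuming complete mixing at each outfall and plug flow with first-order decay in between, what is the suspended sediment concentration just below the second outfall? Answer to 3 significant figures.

56.9 mg/L

Conservation of mass: C = (652.0·21.00 + 53.80·322.0) / 705.8 = 31020/705.8 = 43.94 mg/L; combined flow 705.8 ML/d.
Half-life 6.73 h → k = ln 2 / 6.73 = 0.1030 h⁻¹ = 2.472 d⁻¹.
After decay, C = 43.94 × e^(−kt) = 43.94 × 0.1150 = 5.053 mg/L.
At the second outfall, C = (705.8·5.053 + 120.0·362.0) / (705.8 + 120.0) = 56.92 mg/L.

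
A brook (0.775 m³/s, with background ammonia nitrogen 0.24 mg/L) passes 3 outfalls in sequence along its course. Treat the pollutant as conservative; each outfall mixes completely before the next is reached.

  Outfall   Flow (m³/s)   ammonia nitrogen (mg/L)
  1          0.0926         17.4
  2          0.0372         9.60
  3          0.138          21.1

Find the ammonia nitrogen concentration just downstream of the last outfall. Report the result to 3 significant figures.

4.86 mg/L

After outfall 1: Q = 0.7750 + 0.09260 = 0.8676 m³/s; C = (0.7750·0.2400 + 0.09260·17.40)/0.8676 = 2.072 mg/L.
After outfall 2: Q = 0.8676 + 0.03720 = 0.9048 m³/s; C = (0.8676·2.072 + 0.03720·9.600)/0.9048 = 2.381 mg/L.
After outfall 3: Q = 0.9048 + 0.1380 = 1.043 m³/s; C = (0.9048·2.381 + 0.1380·21.10)/1.043 = 4.858 mg/L.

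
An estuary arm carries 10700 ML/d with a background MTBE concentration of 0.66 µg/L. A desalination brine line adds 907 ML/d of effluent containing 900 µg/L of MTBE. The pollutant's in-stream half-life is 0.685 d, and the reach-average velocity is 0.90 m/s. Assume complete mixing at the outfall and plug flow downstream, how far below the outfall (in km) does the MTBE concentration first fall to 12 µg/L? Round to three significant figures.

Flow-weighted average: C = (10700·0.6600 + 907.0·900.0) / 11610 = 823400/11610 = 70.94 µg/L.
Half-life 0.685 d → k = ln 2 / 0.685 = 1.012 d⁻¹.
Set 70.94·exp(−k·t) = 12 → t = ln(70.94/12)/k = 151700 s = 42.14 h.
Distance = v·t = 0.90·151700 = 136500 m = 136.5 km.

137 km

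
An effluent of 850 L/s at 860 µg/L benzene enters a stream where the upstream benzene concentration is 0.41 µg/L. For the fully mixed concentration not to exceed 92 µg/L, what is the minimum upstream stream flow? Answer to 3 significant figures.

Set C_mix = 92: (Q·0.4100 + 850.0·860.0) / (Q + 850.0) = 92
→ Q = 850.0·(860.0 − 92)/(92 − 0.4100) = 7127 L/s.

7130 L/s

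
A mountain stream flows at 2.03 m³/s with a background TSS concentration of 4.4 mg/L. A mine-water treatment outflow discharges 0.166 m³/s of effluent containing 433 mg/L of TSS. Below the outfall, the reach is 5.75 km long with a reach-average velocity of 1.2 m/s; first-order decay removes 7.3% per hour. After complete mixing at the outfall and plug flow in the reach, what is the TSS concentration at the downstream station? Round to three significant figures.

33.3 mg/L

Mixed concentration C = ΣQC/ΣQ = (2.030·4.400 + 0.1660·433.0) / 2.196 = 80.81/2.196 = 36.80 mg/L.
Travel time t = 5.75·1000 / 1.2 = 4792 s = 1.331 h.
7.3%/h lost → k = −ln(1 − 0.073) = 0.07580 h⁻¹.
First-order decay: C = 36.80·exp(−k·t) = 36.80·0.9040 = 33.27 mg/L.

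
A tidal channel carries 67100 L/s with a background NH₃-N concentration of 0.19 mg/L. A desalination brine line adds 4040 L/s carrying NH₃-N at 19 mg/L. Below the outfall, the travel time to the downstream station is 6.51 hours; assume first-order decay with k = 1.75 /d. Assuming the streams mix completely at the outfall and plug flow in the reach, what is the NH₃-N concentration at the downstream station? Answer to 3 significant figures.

0.783 mg/L

Flow-weighted average: C = (67100·0.1900 + 4040·19.00) / 71140 = 89510/71140 = 1.258 mg/L.
Applying C = C₀e^(−kt): 1.258 × 0.6221 = 0.7827 mg/L.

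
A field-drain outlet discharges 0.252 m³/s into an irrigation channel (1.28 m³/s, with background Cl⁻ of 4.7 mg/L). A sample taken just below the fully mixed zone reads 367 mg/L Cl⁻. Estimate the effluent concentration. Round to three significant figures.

Mass balance: 1.280·4.700 + 0.2520·Cₑ = 1.532·367.0
→ Cₑ = (1.532·367.0 − 1.280·4.700) / 0.2520 = 2207 mg/L.

2210 mg/L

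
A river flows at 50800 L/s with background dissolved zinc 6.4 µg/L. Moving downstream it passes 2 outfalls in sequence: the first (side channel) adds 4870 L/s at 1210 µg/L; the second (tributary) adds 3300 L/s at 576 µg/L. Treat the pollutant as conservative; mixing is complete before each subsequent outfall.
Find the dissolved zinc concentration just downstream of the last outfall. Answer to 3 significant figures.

Below outfall 1: Q → 55670 L/s, C = (50800·6.400 + 4870·1210)/55670 = 111.7 µg/L.
Below outfall 2: Q → 58970 L/s, C = (55670·111.7 + 3300·576.0)/58970 = 137.7 µg/L.

138 µg/L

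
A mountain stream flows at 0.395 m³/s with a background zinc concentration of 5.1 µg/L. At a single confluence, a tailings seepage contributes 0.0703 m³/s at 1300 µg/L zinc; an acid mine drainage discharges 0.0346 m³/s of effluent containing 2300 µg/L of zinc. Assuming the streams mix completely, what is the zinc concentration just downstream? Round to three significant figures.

346 µg/L

Mixed concentration C = ΣQC/ΣQ = (0.3950·5.100 + 0.07030·1300 + 0.03460·2300) / 0.4999 = 173.0/0.4999 = 346.0 µg/L.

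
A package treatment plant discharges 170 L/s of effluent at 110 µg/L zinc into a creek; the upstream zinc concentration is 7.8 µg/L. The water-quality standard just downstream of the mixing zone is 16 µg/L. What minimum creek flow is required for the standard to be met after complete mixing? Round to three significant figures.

Set C_mix = 16: (Q·7.800 + 170.0·110.0) / (Q + 170.0) = 16
→ Q = 170.0·(110.0 − 16)/(16 − 7.800) = 1949 L/s.

1950 L/s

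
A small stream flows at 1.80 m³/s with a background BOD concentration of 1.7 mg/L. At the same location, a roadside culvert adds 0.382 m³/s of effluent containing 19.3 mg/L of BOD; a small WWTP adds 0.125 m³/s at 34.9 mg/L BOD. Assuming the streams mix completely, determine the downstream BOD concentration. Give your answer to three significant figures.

6.41 mg/L

Flow-weighted average: C = (1.800·1.700 + 0.3820·19.30 + 0.1250·34.90) / 2.307 = 14.80/2.307 = 6.413 mg/L.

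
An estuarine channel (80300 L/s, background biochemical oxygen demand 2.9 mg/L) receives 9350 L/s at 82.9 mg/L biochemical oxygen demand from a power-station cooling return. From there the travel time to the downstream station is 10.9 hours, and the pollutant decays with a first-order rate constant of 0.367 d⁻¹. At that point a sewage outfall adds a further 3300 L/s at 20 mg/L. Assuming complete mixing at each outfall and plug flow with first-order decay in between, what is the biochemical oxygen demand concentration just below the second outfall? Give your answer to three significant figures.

9.89 mg/L

Mixed concentration C = ΣQC/ΣQ = (80300·2.900 + 9350·82.90) / 89650 = 1008000/89650 = 11.24 mg/L; combined flow 89650 L/s.
First-order decay: C = 11.24·exp(−k·t) = 11.24·0.8465 = 9.517 mg/L.
Second outfall: C = (89650·9.517 + 3300·20.00)/92950 = 9.890 mg/L.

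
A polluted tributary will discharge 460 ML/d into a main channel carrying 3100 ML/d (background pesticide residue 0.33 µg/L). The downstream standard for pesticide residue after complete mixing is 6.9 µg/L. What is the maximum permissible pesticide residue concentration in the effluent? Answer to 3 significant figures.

51.2 µg/L

At the limit, (Qr·Cr + Qe·Cₑ)/(Qr + Qe) = 6.9:
Cₑ = (3560·6.9 − 3100·0.3300) / 460.0 = 51.18 µg/L.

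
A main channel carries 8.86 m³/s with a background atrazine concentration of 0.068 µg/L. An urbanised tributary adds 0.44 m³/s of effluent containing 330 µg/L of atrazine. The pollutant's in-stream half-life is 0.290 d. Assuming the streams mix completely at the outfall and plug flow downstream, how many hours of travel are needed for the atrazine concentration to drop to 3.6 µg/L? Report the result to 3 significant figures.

Flow-weighted average: C = (8.860·0.06800 + 0.4400·330.0) / 9.300 = 145.8/9.300 = 15.68 µg/L.
Half-life 0.290 d → k = ln 2 / 0.290 = 2.390 d⁻¹.
15.68·exp(−k·t) = 3.6 → t = ln(15.68/3.6)/k = 53180 s = 14.77 h.

14.8 h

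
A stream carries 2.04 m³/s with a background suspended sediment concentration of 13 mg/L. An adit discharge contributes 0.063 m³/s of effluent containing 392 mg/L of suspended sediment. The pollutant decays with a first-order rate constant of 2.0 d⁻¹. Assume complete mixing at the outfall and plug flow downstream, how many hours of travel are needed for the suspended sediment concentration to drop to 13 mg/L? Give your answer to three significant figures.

7.53 h

Conservation of mass: C = (2.040·13.00 + 0.06300·392.0) / 2.103 = 51.22/2.103 = 24.35 mg/L.
24.35·exp(−k·t) = 13 → t = ln(24.35/13)/k = 27120 s = 7.533 h.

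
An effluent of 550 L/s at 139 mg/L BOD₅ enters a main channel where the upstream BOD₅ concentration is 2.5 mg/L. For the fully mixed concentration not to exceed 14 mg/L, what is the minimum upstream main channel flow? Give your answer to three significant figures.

5980 L/s

Set C_mix = 14: (Q·2.500 + 550.0·139.0) / (Q + 550.0) = 14
→ Q = 550.0·(139.0 − 14)/(14 − 2.500) = 5978 L/s.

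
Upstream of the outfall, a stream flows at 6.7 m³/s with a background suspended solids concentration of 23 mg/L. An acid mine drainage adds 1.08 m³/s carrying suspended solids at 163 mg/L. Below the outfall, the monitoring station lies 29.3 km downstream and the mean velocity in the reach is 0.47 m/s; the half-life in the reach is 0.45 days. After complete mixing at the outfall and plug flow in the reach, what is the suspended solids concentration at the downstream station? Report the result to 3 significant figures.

14.0 mg/L

Flow-weighted average: C = (6.700·23.00 + 1.080·163.0) / 7.780 = 330.1/7.780 = 42.43 mg/L.
Travel time t = 29.3·1000 / 0.47 = 62340 s = 17.32 h.
Half-life 0.45 d → k = ln 2 / 0.45 = 1.540 d⁻¹.
Applying C = C₀e^(−kt): 42.43 × 0.3291 = 13.97 mg/L.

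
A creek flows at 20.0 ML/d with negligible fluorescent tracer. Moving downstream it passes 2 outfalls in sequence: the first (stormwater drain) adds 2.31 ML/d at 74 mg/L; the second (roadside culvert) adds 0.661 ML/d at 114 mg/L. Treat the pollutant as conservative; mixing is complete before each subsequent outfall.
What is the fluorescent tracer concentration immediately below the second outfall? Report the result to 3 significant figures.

Below outfall 1: Q → 22.31 ML/d, C = (20.00·0 + 2.310·74.00)/22.31 = 7.662 mg/L.
Below outfall 2: Q → 22.97 ML/d, C = (22.31·7.662 + 0.6610·114.0)/22.97 = 10.72 mg/L.

10.7 mg/L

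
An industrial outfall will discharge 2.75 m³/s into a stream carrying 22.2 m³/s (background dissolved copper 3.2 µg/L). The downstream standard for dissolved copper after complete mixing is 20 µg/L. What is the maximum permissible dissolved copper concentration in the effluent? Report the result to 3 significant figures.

156 µg/L

At the limit, (Qr·Cr + Qe·Cₑ)/(Qr + Qe) = 20:
Cₑ = (24.95·20 − 22.20·3.200) / 2.750 = 155.6 µg/L.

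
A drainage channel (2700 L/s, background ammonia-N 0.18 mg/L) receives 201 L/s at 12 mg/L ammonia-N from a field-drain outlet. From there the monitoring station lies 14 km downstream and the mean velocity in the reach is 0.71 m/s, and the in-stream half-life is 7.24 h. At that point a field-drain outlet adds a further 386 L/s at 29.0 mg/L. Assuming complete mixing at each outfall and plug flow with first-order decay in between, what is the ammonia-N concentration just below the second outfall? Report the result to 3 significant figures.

Mass balance: C = (2700·0.1800 + 201.0·12.00) / 2901 = 2898/2901 = 0.9990 mg/L; combined flow 2901 L/s.
Travel time t = 14·1000 / 0.71 = 19720 s = 5.477 h.
Half-life 7.24 h → k = ln 2 / 7.24 = 0.09574 h⁻¹ = 2.298 d⁻¹.
Applying C = C₀e^(−kt): 0.9990 × 0.5919 = 0.5913 mg/L.
At the second outfall, C = (2901·0.5913 + 386.0·29.00) / (2901 + 386.0) = 3.927 mg/L.

3.93 mg/L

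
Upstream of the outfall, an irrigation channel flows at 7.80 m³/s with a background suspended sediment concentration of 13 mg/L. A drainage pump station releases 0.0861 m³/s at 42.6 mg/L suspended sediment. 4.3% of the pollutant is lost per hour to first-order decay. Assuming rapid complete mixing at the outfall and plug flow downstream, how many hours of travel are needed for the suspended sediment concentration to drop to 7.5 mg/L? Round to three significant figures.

After mixing, C = (7.800·13.00 + 0.08610·42.60) / 7.886 = 105.1/7.886 = 13.32 mg/L.
4.3%/h lost → k = −ln(1 − 0.043) = 0.04395 h⁻¹.
13.32·exp(−k·t) = 7.5 → t = ln(13.32/7.5)/k = 47060 s = 13.07 h.

13.1 h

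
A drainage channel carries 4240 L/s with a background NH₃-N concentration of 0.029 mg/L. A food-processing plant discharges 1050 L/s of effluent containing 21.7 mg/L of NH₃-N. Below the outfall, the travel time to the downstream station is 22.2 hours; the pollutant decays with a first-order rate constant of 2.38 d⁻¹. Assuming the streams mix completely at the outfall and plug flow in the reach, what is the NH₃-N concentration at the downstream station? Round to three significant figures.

0.479 mg/L

Conservation of mass: C = (4240·0.02900 + 1050·21.70) / 5290 = 22910/5290 = 4.330 mg/L.
Decay over the reach: 4.330·exp(−kt) = 4.330·0.1106 = 0.4791 mg/L.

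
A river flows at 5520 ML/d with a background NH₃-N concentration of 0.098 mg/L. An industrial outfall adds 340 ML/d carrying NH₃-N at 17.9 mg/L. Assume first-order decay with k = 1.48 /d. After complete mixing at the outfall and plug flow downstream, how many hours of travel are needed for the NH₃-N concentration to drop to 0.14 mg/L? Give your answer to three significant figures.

Conservation of mass: C = (5520·0.09800 + 340.0·17.90) / 5860 = 6627/5860 = 1.131 mg/L.
1.131·exp(−k·t) = 0.14 → t = ln(1.131/0.14)/k = 122000 s = 33.88 h.

33.9 h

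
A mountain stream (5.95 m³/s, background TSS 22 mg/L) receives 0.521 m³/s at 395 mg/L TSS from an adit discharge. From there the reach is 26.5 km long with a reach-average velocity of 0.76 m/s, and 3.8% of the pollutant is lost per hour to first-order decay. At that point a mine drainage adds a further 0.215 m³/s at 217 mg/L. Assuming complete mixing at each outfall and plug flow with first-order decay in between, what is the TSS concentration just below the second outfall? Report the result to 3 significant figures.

Conservation of mass: C = (5.950·22.00 + 0.5210·395.0) / 6.471 = 336.7/6.471 = 52.03 mg/L; combined flow 6.471 m³/s.
Travel time t = 26.5·1000 / 0.76 = 34870 s = 9.686 h.
3.8%/h lost → k = −ln(1 − 0.038) = 0.03874 h⁻¹.
After decay, C = 52.03 × e^(−kt) = 52.03 × 0.6871 = 35.75 mg/L.
Second outfall: C = (6.471·35.75 + 0.2150·217.0)/6.686 = 41.58 mg/L.

41.6 mg/L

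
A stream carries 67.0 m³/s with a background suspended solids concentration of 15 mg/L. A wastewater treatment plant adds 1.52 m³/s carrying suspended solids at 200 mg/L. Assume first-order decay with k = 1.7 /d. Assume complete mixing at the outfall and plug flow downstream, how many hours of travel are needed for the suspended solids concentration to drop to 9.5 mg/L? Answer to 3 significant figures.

Flow-weighted average: C = (67.00·15.00 + 1.520·200.0) / 68.52 = 1309/68.52 = 19.10 mg/L.
19.10·exp(−k·t) = 9.5 → t = ln(19.10/9.5)/k = 35510 s = 9.863 h.

9.86 h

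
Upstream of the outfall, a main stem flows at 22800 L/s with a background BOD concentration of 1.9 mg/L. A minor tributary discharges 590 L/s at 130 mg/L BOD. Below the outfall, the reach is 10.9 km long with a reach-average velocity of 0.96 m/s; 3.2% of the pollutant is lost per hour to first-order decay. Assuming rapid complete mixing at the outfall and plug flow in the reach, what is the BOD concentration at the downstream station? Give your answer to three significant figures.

4.63 mg/L

Mixed concentration C = ΣQC/ΣQ = (22800·1.900 + 590.0·130.0) / 23390 = 120000/23390 = 5.131 mg/L.
Travel time t = 10.9·1000 / 0.96 = 11350 s = 3.154 h.
3.2%/h lost → k = −ln(1 − 0.032) = 0.03252 h⁻¹.
After decay, C = 5.131 × e^(−kt) = 5.131 × 0.9025 = 4.631 mg/L.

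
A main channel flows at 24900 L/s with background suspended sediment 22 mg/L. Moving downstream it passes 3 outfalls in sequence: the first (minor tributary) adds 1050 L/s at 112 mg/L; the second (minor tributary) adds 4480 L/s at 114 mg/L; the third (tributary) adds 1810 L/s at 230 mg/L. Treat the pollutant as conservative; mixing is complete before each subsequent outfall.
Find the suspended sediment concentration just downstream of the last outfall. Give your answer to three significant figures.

Outfall 1: combined Q = 25950 L/s; C = (24900·22.00 + 1050·112.0)/25950 = 25.64 mg/L.
Outfall 2: combined Q = 30430 L/s; C = (25950·25.64 + 4480·114.0)/30430 = 38.65 mg/L.
Outfall 3: combined Q = 32240 L/s; C = (30430·38.65 + 1810·230.0)/32240 = 49.39 mg/L.

49.4 mg/L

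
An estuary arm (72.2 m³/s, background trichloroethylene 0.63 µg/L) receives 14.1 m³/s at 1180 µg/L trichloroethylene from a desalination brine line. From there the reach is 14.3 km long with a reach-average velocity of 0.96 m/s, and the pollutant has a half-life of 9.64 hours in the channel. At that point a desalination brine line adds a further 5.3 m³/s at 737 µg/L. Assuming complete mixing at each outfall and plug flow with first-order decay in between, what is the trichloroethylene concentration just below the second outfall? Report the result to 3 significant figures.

After mixing, C = (72.20·0.6300 + 14.10·1180) / 86.30 = 16680/86.30 = 193.3 µg/L; combined flow 86.30 m³/s.
Travel time t = 14.3·1000 / 0.96 = 14900 s = 4.138 h.
Half-life 9.64 h → k = ln 2 / 9.64 = 0.07190 h⁻¹ = 1.726 d⁻¹.
Applying C = C₀e^(−kt): 193.3 × 0.7427 = 143.6 µg/L.
Second outfall: C = (86.30·143.6 + 5.300·737.0)/91.60 = 177.9 µg/L.

178 µg/L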